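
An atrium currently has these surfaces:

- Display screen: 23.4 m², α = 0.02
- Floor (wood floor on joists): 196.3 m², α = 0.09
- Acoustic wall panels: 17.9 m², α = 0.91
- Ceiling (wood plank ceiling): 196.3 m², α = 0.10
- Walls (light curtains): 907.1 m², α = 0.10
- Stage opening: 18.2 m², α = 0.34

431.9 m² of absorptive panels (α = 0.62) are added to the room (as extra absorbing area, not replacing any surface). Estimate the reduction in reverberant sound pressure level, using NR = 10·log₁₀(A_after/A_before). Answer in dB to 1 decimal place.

A_before = Σ Sᵢαᵢ = 23.4·0.02 + 196.3·0.09 + 17.9·0.91 + 196.3·0.10 + 907.1·0.10 + 18.2·0.34 = 150.952 sabins.
Added absorption = 431.9 × 0.62 = 267.778 sabins.
A_after = 150.952 + 267.778 = 418.730 sabins.
Reduction = 10 log₁₀(A_after/A_before) = 10 log₁₀(2.7739) = 4.4 dB.

4.4 dB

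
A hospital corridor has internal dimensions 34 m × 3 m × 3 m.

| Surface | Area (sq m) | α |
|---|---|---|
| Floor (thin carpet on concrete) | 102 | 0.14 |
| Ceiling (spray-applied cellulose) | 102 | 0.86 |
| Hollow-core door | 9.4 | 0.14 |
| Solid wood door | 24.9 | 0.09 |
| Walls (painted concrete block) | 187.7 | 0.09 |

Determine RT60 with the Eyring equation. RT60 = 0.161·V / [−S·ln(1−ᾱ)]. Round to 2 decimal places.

Total surface area S = 102 + 102 + 9.4 + 24.9 + 187.7 = 426.0 sq m.
Σ(Sᵢαᵢ) = 102·0.14 + 102·0.86 + 9.4·0.14 + 24.9·0.09 + 187.7·0.09 = 122.450.
ᾱ = 122.450 / 426.0 = 0.2874.
Eyring denominator: −S ln(1−ᾱ) = 144.344.
V = 34 × 3 × 3 = 306 m³.
RT60 = 0.161 × 306 / 144.344 = 0.34 s.

0.34 s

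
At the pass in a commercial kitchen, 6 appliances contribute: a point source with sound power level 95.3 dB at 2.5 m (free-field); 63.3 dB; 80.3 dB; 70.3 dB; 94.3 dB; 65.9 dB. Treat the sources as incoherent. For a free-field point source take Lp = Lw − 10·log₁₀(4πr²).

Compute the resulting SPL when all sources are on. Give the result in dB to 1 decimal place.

94.6 dB

Source at 2.5 m: Lp = 95.3 − 10·log₁₀(4π·2.5²) = 95.3 − 10·log₁₀(78.540) = 76.3 dB.
Σ 10^(Lᵢ/10) = 2.858e+09.
Combined level = 10 log₁₀(2.858e+09) = 94.6 dB.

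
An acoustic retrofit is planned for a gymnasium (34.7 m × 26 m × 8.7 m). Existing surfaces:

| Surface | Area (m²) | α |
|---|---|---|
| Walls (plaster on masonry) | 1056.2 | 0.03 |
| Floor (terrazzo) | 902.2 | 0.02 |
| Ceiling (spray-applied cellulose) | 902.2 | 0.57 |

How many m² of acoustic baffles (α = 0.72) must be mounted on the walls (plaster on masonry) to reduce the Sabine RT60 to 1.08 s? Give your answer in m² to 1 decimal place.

878.4

Equivalent absorption area: A₁ = 1056.2*0.03 + 902.2*0.02 + 902.2*0.57 = 563.984 m².
Required A₂ = 0.161·7849.14/1.08 = 1170.103 sabins.
ΔA needed = 1170.103 − 563.984 = 606.119 sabins.
Each m² of panel replacing the walls (plaster on masonry) adds (0.72 − 0.03) = 0.69 sabins.
Area = ΔA/Δα = 606.119/0.69 = 878.4 m².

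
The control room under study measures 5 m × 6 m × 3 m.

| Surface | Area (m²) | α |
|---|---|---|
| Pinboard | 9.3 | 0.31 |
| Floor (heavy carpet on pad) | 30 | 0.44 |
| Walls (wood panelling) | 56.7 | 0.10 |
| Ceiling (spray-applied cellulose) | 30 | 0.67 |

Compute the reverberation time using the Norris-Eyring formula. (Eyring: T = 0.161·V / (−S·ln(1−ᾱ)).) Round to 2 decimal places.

0.28 s

S = Σ Sᵢ = 126.0 m².
Σ(Sᵢαᵢ) = 9.3·0.31 + 30·0.44 + 56.7·0.10 + 30·0.67 = 41.853.
ᾱ = 41.853 / 126.0 = 0.3322.
−S·ln(1−ᾱ) = −126.0 × ln(1 − 0.3322) = 50.875.
V = 5 × 6 × 3 = 90 m³.
T = 0.161·V/[−S·ln(1−ᾱ)] = 0.161·90/50.875 = 0.28 s.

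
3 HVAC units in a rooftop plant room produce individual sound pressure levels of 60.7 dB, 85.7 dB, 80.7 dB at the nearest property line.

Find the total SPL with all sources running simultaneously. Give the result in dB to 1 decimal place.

Converting to relative power and adding: 10^(60.7/10) + 10^(85.7/10) + 10^(80.7/10) = 4.902e+08.
Combined level = 10 log₁₀(4.902e+08) = 86.9 dB.

86.9 dB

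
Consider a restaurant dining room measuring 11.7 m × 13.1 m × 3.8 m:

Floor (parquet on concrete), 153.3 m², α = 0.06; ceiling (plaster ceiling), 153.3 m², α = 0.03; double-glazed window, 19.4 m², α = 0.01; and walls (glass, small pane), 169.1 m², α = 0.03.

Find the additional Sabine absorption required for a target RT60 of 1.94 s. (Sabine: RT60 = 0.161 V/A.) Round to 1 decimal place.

29.3 sabins

Equivalent absorption area: A₁ = 153.3·0.06 + 153.3·0.03 + 19.4·0.01 + 169.1·0.03 = 19.064 m².
Target A₂ = 0.161·582.426/1.94 = 48.335 sabins (V = 582.426 m³).
ΔA = A₂ − A₁ = 48.335 − 19.064 = 29.3 sabins.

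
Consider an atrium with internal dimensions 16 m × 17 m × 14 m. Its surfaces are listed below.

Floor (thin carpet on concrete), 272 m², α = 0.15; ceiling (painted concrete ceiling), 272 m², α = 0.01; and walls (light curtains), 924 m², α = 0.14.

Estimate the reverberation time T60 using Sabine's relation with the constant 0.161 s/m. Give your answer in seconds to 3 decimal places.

Equivalent absorption area: A = 272*0.15 + 272*0.01 + 924*0.14 = 172.880 m².
Room volume: 3808 m³.
T = 0.161 V/A = 0.161·3808/172.880 = 3.546 s.

3.546 sec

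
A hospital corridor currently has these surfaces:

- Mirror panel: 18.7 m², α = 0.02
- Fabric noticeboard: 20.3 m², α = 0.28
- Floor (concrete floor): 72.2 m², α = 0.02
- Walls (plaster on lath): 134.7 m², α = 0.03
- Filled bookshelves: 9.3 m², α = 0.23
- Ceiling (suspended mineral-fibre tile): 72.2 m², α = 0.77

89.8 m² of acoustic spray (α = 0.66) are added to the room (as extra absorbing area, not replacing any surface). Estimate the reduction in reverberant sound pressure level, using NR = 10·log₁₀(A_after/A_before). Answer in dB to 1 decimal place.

2.7 dB

Total absorption A_before = 18.7×0.02 + 20.3×0.28 + 72.2×0.02 + 134.7×0.03 + 9.3×0.23 + 72.2×0.77
  = 0.374 + 5.684 + 1.444 + 4.041 + 2.139 + 55.594 = 69.276 m² sabins.
Added absorption = 89.8 × 0.66 = 59.268 sabins.
New total A_after = 128.544 sabins.
NR = 10·log₁₀(128.544/69.276) = 2.7 dB.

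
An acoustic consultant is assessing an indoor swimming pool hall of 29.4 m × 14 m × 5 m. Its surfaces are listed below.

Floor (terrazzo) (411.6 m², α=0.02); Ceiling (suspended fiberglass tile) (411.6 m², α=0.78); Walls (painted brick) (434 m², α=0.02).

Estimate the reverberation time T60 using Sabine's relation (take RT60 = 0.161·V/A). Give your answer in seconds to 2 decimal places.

A = Σ Sᵢαᵢ = 411.6×0.02 + 411.6×0.78 + 434×0.02 = 337.960 sabins.
V = 29.4·14·5 = 2058 m³.
T = 0.161 V/A = 0.161·2058/337.960 = 0.98 s.

0.98 sec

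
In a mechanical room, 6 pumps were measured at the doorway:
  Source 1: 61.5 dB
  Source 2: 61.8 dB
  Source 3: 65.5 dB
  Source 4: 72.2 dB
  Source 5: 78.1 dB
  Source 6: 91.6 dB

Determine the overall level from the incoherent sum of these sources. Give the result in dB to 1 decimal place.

91.9 dB

Σ 10^(Lᵢ/10) = 1.533e+09.
Back to dB: 10·log₁₀ Σ = 91.9 dB.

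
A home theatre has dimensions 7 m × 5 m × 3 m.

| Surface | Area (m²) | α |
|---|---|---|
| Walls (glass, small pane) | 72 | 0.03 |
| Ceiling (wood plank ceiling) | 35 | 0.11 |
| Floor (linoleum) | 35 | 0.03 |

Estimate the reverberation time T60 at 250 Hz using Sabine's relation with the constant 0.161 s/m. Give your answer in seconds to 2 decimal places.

Summing Sᵢαᵢ: 2.160 + 3.850 + 1.050 → A = 7.060 sabins.
Room volume: 105 m³.
Sabine: RT60 = 0.161 × 105 / 7.060 = 2.39 s.

2.39 seconds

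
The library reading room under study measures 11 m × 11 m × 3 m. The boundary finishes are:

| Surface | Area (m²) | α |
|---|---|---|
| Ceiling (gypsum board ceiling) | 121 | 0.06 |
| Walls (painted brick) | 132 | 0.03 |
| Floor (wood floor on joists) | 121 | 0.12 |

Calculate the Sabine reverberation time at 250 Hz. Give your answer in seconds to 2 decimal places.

2.27 s

A = Σ Sᵢαᵢ = 121*0.06 + 132*0.03 + 121*0.12 = 25.740 sabins.
Volume V = 11 × 11 × 3 = 363 m³.
Sabine: RT60 = 0.161 × 363 / 25.740 = 2.27 s.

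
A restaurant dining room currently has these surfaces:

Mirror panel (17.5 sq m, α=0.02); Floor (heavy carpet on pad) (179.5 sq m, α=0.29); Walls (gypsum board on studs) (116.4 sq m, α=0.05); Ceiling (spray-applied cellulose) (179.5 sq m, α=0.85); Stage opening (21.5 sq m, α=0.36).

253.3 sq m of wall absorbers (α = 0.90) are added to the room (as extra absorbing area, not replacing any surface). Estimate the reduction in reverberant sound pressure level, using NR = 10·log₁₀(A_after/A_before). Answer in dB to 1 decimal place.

A_before = Σ Sᵢαᵢ = 17.5*0.02 + 179.5*0.29 + 116.4*0.05 + 179.5*0.85 + 21.5*0.36 = 218.540 sabins.
Added absorption = 253.3 × 0.90 = 227.970 sabins.
New total A_after = 446.510 sabins.
NR = 10·log₁₀(446.510/218.540) = 3.1 dB.

3.1 dB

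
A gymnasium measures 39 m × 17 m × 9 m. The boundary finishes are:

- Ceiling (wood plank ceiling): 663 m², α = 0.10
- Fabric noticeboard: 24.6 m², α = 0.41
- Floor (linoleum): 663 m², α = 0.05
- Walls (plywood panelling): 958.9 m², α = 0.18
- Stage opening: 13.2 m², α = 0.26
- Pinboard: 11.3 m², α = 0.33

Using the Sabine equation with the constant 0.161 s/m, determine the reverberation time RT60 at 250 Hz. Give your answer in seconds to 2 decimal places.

3.32 seconds

Total absorption A = 663·0.10 + 24.6·0.41 + 663·0.05 + 958.9·0.18 + 13.2·0.26 + 11.3·0.33
  = 66.300 + 10.086 + 33.150 + 172.602 + 3.432 + 3.729 = 289.299 m² sabins.
Volume V = 39 × 17 × 9 = 5967 m³.
Sabine: RT60 = 0.161 × 5967 / 289.299 = 3.32 s.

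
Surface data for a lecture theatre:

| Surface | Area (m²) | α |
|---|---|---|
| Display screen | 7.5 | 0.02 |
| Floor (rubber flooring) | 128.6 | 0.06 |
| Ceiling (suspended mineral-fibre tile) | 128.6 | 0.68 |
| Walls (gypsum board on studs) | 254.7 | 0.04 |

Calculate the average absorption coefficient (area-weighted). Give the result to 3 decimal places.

Total surface area S = 519.4 m².
A = 7.5·0.02 + 128.6·0.06 + 128.6·0.68 + 254.7·0.04 = 105.502 sabins.
ᾱ = 105.502 / 519.4 = 0.203.

0.203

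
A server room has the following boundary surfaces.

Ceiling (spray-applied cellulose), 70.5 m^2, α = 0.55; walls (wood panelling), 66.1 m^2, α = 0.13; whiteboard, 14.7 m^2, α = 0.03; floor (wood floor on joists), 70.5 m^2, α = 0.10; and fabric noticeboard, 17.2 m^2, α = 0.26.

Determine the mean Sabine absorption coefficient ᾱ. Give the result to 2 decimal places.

0.25

S = Σ Sᵢ = 70.5 + 66.1 + 14.7 + 70.5 + 17.2 = 239.0 m^2.
Weighted sum Σ Sα = 59.331.
ᾱ = A/S = 0.25.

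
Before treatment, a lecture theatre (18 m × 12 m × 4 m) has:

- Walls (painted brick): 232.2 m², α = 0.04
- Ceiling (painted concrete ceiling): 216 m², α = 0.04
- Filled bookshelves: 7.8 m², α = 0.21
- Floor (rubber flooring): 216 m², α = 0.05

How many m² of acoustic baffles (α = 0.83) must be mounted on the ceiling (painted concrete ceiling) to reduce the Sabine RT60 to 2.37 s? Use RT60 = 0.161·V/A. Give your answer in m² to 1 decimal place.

Total absorption A₁ = 232.2×0.04 + 216×0.04 + 7.8×0.21 + 216×0.05
  = 9.288 + 8.640 + 1.638 + 10.800 = 30.366 m² sabins.
V = 864 m³. Target absorption A₂ = 0.161 × 864 / 2.37 = 58.694 sabins.
ΔA needed = 58.694 − 30.366 = 28.328 sabins.
Each m² of panel replacing the ceiling (painted concrete ceiling) adds (0.83 − 0.04) = 0.79 sabins.
Area = ΔA/Δα = 28.328/0.79 = 35.9 m².

35.9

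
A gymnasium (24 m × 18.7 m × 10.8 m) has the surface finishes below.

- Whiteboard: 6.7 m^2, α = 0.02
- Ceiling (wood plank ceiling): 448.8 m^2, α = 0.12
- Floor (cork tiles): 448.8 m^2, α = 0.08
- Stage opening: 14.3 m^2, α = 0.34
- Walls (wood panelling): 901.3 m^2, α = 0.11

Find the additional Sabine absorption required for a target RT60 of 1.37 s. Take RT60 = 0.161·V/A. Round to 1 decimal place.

Summing Sᵢαᵢ: 0.134 + 53.856 + 35.904 + 4.862 + 99.143 → A₁ = 193.899 sabins.
Target A₂ = 0.161·4847.04/1.37 = 569.616 sabins (V = 4847.04 m³).
Shortfall: 569.616 − 193.899 = 375.7 sabins.

375.7 sabins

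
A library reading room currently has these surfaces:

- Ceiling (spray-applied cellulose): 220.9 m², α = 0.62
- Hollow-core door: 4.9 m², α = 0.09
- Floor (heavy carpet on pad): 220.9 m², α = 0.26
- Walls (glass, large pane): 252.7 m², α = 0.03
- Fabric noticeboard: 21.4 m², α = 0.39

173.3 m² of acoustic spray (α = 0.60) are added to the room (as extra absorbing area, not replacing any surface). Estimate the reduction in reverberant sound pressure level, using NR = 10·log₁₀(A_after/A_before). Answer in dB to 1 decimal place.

1.7 dB

Equivalent absorption area: A_before = 220.9*0.62 + 4.9*0.09 + 220.9*0.26 + 252.7*0.03 + 21.4*0.39 = 210.760 m².
Treatment contributes 173.3·0.60 = 103.980 sabins.
New total A_after = 314.740 sabins.
Reduction = 10 log₁₀(A_after/A_before) = 10 log₁₀(1.4934) = 1.7 dB.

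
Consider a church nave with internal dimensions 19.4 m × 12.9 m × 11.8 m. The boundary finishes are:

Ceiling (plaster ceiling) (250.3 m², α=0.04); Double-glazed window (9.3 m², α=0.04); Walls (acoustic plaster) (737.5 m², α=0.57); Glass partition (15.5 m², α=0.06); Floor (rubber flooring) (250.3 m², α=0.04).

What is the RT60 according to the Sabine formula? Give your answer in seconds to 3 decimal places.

1.076 s

Summing Sᵢαᵢ: 10.012 + 0.372 + 420.375 + 0.930 + 10.012 → A = 441.701 sabins.
Volume V = 19.4 × 12.9 × 11.8 = 2953.068 m³.
T = 0.161 V/A = 0.161·2953.068/441.701 = 1.076 s.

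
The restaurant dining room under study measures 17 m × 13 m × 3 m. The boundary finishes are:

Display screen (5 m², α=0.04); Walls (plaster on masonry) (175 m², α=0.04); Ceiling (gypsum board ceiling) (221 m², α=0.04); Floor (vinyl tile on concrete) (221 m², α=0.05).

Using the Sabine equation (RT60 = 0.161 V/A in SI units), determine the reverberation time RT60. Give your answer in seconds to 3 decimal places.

Equivalent absorption area: A = 5·0.04 + 175·0.04 + 221·0.04 + 221·0.05 = 27.090 m².
V = 17·13·3 = 663 m³.
RT60 = 0.161 · V / A = 0.161 × 663 / 27.090 = 3.940 s.

3.940 s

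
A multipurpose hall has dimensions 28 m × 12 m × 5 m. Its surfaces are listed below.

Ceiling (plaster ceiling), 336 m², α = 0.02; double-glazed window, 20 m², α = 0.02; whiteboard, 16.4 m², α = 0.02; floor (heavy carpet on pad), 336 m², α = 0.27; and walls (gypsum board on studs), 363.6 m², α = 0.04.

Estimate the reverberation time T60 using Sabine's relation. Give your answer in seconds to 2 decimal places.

Total absorption A = 336*0.02 + 20*0.02 + 16.4*0.02 + 336*0.27 + 363.6*0.04
  = 6.720 + 0.400 + 0.328 + 90.720 + 14.544 = 112.712 m² sabins.
V = 28·12·5 = 1680 m³.
RT60 = 0.161 · V / A = 0.161 × 1680 / 112.712 = 2.40 s.

2.40 s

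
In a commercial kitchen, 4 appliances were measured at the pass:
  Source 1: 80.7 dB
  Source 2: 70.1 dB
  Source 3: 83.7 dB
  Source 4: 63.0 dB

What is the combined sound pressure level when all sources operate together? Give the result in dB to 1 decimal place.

Converting to relative power and adding: 10^(80.7/10) + 10^(70.1/10) + 10^(83.7/10) + 10^(63.0/10) = 3.641e+08.
Combined level = 10 log₁₀(3.641e+08) = 85.6 dB.

85.6 dB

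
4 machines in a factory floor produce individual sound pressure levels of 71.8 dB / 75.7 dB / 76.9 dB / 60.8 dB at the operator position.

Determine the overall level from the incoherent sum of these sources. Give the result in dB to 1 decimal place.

80.1 dB

Converting to relative power and adding: 10^(71.8/10) + 10^(75.7/10) + 10^(76.9/10) + 10^(60.8/10) = 1.025e+08.
Combined level = 10 log₁₀(1.025e+08) = 80.1 dB.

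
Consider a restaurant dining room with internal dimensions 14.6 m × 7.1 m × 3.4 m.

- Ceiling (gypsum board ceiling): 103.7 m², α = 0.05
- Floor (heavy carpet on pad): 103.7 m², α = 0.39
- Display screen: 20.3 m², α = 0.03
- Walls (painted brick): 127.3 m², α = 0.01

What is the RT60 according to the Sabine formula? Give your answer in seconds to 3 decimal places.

Equivalent absorption area: A = 103.7×0.05 + 103.7×0.39 + 20.3×0.03 + 127.3×0.01 = 47.510 m².
Volume V = 14.6 × 7.1 × 3.4 = 352.444 m³.
Sabine: RT60 = 0.161 × 352.444 / 47.510 = 1.194 s.

1.194 s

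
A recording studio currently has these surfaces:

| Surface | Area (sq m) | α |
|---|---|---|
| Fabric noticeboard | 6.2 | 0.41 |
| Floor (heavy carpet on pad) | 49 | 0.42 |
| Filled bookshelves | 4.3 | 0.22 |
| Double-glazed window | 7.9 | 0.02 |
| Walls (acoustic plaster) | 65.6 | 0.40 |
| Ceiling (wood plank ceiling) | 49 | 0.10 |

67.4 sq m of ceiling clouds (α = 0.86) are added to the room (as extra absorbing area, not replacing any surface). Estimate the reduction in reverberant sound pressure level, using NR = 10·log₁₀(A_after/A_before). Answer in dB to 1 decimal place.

3.1 dB

A_before = Σ Sᵢαᵢ = 6.2*0.41 + 49*0.42 + 4.3*0.22 + 7.9*0.02 + 65.6*0.40 + 49*0.10 = 55.366 sabins.
Treatment contributes 67.4·0.86 = 57.964 sabins.
A_after = 55.366 + 57.964 = 113.330 sabins.
NR = 10·log₁₀(113.330/55.366) = 3.1 dB.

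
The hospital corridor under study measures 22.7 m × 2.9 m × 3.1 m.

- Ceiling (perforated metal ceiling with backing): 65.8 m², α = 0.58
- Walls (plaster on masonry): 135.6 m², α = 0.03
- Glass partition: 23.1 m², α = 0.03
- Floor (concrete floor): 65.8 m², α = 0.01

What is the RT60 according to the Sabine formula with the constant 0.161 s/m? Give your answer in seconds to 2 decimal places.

0.75 s

Summing Sᵢαᵢ: 38.164 + 4.068 + 0.693 + 0.658 → A = 43.583 sabins.
V = 22.7·2.9·3.1 = 204.073 m³.
RT60 = 0.161 · V / A = 0.161 × 204.073 / 43.583 = 0.75 s.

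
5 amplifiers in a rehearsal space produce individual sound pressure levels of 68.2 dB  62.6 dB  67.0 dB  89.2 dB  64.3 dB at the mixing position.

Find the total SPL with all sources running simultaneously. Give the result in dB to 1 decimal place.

Converting to relative power and adding: 10^(68.2/10) + 10^(62.6/10) + 10^(67.0/10) + 10^(89.2/10) + 10^(64.3/10) = 8.479e+08.
Combined level = 10 log₁₀(8.479e+08) = 89.3 dB.

89.3 dB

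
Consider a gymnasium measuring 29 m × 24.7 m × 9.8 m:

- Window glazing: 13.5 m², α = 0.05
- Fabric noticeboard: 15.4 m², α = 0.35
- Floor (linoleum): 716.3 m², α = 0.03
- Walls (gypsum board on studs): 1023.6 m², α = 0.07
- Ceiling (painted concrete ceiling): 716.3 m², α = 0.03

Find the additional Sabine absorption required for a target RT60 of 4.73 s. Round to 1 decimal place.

118.2 sabins

A₁ = Σ Sᵢαᵢ = 13.5*0.05 + 15.4*0.35 + 716.3*0.03 + 1023.6*0.07 + 716.3*0.03 = 120.695 sabins.
For T = 4.73 s, need A₂ = 0.161·V/T = 0.161·7019.74/4.73 = 238.938 sabins.
Additional absorption ΔA = 238.938 − 120.695 = 118.2 sabins.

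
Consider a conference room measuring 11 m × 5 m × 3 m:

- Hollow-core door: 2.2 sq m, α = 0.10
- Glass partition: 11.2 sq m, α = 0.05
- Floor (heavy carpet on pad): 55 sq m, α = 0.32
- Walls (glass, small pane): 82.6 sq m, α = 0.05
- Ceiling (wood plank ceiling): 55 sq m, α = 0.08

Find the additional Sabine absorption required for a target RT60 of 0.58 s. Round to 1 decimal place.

18.9 sabins

A₁ = Σ Sᵢαᵢ = 2.2*0.10 + 11.2*0.05 + 55*0.32 + 82.6*0.05 + 55*0.08 = 26.910 sabins.
Target A₂ = 0.161·165/0.58 = 45.802 sabins (V = 165 m³).
Additional absorption ΔA = 45.802 − 26.910 = 18.9 sabins.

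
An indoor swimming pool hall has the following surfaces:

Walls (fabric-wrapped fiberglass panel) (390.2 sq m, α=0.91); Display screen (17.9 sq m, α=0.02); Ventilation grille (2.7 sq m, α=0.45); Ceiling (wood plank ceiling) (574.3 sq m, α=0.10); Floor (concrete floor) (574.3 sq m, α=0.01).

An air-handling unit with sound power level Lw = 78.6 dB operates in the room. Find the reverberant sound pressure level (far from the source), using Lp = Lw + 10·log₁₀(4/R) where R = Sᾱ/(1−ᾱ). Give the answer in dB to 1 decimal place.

57.0 dB

Σ(Sᵢαᵢ) = 390.2×0.91 + 17.9×0.02 + 2.7×0.45 + 574.3×0.10 + 574.3×0.01 = 419.828; total area S = 1559.4 sq m.
ᾱ = 0.2692, so room constant R = A/(1−ᾱ) = 574.477 sq m.
Lp = Lw + 10 log₁₀(4/R) = 78.6 -21.57 = 57.0 dB.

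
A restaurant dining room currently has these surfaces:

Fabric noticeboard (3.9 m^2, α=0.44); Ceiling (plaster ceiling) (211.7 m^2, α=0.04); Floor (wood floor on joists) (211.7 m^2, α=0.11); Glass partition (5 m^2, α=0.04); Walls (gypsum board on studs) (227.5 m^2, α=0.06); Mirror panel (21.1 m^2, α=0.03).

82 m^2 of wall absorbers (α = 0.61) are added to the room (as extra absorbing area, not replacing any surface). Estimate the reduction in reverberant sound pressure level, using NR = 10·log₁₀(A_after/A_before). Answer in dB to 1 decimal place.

3.1 dB

Summing Sᵢαᵢ: 1.716 + 8.468 + 23.287 + 0.200 + 13.650 + 0.633 → A_before = 47.954 sabins.
Treatment contributes 82·0.61 = 50.020 sabins.
New total A_after = 97.974 sabins.
Reduction = 10 log₁₀(A_after/A_before) = 10 log₁₀(2.0431) = 3.1 dB.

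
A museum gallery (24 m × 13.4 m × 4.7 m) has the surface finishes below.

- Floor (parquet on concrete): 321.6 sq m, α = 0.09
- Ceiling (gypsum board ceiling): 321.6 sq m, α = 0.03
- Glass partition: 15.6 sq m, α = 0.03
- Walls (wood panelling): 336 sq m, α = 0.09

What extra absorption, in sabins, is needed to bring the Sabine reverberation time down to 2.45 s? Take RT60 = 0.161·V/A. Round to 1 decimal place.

30.0 sabins

Summing Sᵢαᵢ: 28.944 + 9.648 + 0.468 + 30.240 → A₁ = 69.300 sabins.
For T = 2.45 s, need A₂ = 0.161·V/T = 0.161·1511.52/2.45 = 99.328 sabins.
Shortfall: 99.328 − 69.300 = 30.0 sabins.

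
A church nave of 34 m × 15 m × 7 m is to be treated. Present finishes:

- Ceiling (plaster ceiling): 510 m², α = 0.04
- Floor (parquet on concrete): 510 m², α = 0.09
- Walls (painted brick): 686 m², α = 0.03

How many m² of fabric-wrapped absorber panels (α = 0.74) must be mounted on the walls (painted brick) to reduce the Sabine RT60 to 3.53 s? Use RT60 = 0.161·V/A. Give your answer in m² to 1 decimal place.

Summing Sᵢαᵢ: 20.400 + 45.900 + 20.580 → A₁ = 86.880 sabins.
Required A₂ = 0.161·3570/3.53 = 162.824 sabins.
ΔA needed = 162.824 − 86.880 = 75.944 sabins.
Net gain per m²: Δα = 0.74 − 0.03 = 0.71.
Area = ΔA/Δα = 75.944/0.71 = 107.0 m².

107.0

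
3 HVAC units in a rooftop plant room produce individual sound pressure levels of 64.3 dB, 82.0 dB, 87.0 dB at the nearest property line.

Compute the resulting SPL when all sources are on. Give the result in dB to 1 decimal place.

88.2 dB

Σ 10^(Lᵢ/10) = 6.624e+08.
Combined level = 10 log₁₀(6.624e+08) = 88.2 dB.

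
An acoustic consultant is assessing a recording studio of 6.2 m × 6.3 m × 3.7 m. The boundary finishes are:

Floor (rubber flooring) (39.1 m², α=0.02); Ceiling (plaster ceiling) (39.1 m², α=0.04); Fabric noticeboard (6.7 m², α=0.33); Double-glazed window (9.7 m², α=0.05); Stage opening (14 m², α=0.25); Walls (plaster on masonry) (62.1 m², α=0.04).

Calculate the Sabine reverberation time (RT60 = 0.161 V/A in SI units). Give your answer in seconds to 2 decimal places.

2.11 s

Summing Sᵢαᵢ: 0.782 + 1.564 + 2.211 + 0.485 + 3.500 + 2.484 → A = 11.026 sabins.
V = 6.2·6.3·3.7 = 144.522 m³.
T = 0.161 V/A = 0.161·144.522/11.026 = 2.11 s.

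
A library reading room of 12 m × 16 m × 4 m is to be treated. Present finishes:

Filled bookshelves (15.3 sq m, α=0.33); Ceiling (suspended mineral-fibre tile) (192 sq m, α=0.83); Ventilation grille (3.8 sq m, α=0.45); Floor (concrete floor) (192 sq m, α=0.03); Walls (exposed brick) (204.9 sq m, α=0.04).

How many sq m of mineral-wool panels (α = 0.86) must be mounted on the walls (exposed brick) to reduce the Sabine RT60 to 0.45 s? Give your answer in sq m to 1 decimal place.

115.5

A₁ = Σ Sᵢαᵢ = 15.3×0.33 + 192×0.83 + 3.8×0.45 + 192×0.03 + 204.9×0.04 = 180.075 sabins.
V = 768 m³. Target absorption A₂ = 0.161 × 768 / 0.45 = 274.773 sabins.
Absorption to add: 274.773 − 180.075 = 94.698 sabins.
Net gain per sq m: Δα = 0.86 − 0.04 = 0.82.
Panel area = 94.698 / 0.82 = 115.5 sq m.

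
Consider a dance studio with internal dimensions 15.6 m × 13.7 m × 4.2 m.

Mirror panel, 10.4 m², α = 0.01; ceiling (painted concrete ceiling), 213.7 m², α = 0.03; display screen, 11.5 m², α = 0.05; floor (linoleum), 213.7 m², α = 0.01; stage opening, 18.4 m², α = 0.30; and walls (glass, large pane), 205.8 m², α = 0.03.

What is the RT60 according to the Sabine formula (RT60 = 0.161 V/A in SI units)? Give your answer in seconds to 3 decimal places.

6.908 sec

Summing Sᵢαᵢ: 0.104 + 6.411 + 0.575 + 2.137 + 5.520 + 6.174 → A = 20.921 sabins.
Room volume: 897.624 m³.
RT60 = 0.161 · V / A = 0.161 × 897.624 / 20.921 = 6.908 s.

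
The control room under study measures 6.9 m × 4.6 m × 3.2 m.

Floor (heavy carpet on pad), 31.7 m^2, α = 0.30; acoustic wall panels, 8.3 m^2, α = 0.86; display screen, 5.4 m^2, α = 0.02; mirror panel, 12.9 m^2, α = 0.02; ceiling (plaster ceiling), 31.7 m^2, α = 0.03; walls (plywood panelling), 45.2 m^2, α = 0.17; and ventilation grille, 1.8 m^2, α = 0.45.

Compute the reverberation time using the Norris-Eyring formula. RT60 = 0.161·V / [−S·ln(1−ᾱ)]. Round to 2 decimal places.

0.56 sec

S = Σ Sᵢ = 137.0 m^2.
Σ(Sᵢαᵢ) = 31.7·0.30 + 8.3·0.86 + 5.4·0.02 + 12.9·0.02 + 31.7·0.03 + 45.2·0.17 + 1.8·0.45 = 26.459.
Mean coefficient ᾱ = A/S = 0.1931.
Eyring denominator: −S ln(1−ᾱ) = 29.394.
V = 6.9 × 4.6 × 3.2 = 101.568 m³.
T = 0.161·V/[−S·ln(1−ᾱ)] = 0.161·101.568/29.394 = 0.56 s.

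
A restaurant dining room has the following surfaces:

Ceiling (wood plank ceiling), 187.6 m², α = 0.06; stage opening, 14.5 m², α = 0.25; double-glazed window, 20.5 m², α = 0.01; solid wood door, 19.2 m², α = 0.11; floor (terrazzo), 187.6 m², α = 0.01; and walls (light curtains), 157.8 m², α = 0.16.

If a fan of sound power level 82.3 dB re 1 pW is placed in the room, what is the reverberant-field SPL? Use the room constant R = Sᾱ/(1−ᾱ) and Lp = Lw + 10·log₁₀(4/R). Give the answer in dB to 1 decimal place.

A = 44.322 sabins; S = 587.2 m².
ᾱ = 44.322/587.2 = 0.0755; R = Sᾱ/(1−ᾱ) = 44.322/(1−0.0755) = 47.942 m².
Lp = Lw + 10 log₁₀(4/R) = 82.3 -10.79 = 71.5 dB.

71.5 dB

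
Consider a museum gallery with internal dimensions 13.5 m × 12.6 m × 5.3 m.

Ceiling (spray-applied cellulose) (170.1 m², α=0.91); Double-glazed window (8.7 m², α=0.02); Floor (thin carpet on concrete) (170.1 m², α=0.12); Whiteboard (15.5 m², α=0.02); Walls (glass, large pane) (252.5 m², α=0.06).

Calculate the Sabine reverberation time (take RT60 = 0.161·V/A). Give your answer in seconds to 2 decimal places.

A = Σ Sᵢαᵢ = 170.1·0.91 + 8.7·0.02 + 170.1·0.12 + 15.5·0.02 + 252.5·0.06 = 190.837 sabins.
Room volume: 901.53 m³.
Sabine: RT60 = 0.161 × 901.53 / 190.837 = 0.76 s.

0.76 sec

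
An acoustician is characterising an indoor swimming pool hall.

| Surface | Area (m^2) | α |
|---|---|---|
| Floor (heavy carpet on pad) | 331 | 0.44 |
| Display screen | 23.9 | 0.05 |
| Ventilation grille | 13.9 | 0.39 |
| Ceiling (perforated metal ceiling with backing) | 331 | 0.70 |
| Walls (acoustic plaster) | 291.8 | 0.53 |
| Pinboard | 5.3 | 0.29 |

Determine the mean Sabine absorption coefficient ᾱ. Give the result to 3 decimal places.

S = Σ Sᵢ = 331 + 23.9 + 13.9 + 331 + 291.8 + 5.3 = 996.9 m^2.
Σ(Sᵢαᵢ) = 331*0.44 + 23.9*0.05 + 13.9*0.39 + 331*0.70 + 291.8*0.53 + 5.3*0.29 = 540.147.
ᾱ = 540.147 / 996.9 = 0.542.

0.542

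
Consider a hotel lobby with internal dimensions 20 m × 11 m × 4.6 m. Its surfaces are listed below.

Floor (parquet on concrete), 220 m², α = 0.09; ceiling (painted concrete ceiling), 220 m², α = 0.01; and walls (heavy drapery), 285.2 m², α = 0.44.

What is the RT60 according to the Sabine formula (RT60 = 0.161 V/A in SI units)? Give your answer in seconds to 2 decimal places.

1.10 s

A = Σ Sᵢαᵢ = 220×0.09 + 220×0.01 + 285.2×0.44 = 147.488 sabins.
V = 20·11·4.6 = 1012 m³.
T = 0.161 V/A = 0.161·1012/147.488 = 1.10 s.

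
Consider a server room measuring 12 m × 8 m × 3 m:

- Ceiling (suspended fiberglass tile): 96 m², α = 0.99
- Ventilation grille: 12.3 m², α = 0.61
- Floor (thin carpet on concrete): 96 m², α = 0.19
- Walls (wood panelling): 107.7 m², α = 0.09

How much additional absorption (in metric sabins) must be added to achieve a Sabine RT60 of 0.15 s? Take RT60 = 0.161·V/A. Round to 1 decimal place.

Summing Sᵢαᵢ: 95.040 + 7.503 + 18.240 + 9.693 → A₁ = 130.476 sabins.
V = 288 m³. Required absorption A₂ = 0.161 × 288 / 0.15 = 309.120 sabins.
Additional absorption ΔA = 309.120 − 130.476 = 178.6 sabins.

178.6 sabins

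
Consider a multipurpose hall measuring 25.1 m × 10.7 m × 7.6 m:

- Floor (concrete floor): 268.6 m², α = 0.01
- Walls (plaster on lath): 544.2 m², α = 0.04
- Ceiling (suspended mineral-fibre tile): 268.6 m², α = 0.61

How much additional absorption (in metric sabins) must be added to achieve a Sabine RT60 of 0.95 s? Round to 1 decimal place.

157.6 sabins

A₁ = Σ Sᵢαᵢ = 268.6·0.01 + 544.2·0.04 + 268.6·0.61 = 188.300 sabins.
V = 2041.132 m³. Required absorption A₂ = 0.161 × 2041.132 / 0.95 = 345.918 sabins.
ΔA = A₂ − A₁ = 345.918 − 188.300 = 157.6 sabins.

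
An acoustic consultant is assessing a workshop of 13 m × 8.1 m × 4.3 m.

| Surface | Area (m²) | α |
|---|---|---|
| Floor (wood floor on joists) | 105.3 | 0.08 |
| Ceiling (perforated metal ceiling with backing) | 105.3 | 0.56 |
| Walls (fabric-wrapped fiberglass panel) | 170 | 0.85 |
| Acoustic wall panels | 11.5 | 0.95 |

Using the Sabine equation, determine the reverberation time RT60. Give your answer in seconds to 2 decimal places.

0.33 s

A = Σ Sᵢαᵢ = 105.3*0.08 + 105.3*0.56 + 170*0.85 + 11.5*0.95 = 222.817 sabins.
Volume V = 13 × 8.1 × 4.3 = 452.79 m³.
Sabine: RT60 = 0.161 × 452.79 / 222.817 = 0.33 s.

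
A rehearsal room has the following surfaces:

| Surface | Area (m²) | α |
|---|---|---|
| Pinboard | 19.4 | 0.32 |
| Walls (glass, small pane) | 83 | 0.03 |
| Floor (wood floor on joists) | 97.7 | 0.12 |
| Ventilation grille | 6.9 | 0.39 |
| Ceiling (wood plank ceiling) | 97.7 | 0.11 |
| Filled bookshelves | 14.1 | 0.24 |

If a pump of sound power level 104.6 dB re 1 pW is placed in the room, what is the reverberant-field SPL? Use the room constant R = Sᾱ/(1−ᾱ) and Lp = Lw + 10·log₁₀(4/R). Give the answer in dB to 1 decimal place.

94.4 dB

Σ(Sᵢαᵢ) = 19.4·0.32 + 83·0.03 + 97.7·0.12 + 6.9·0.39 + 97.7·0.11 + 14.1·0.24 = 37.244; total area S = 318.8 m².
ᾱ = 0.1168, so room constant R = A/(1−ᾱ) = 42.169 m².
Lp = Lw + 10 log₁₀(4/R) = 104.6 -10.23 = 94.4 dB.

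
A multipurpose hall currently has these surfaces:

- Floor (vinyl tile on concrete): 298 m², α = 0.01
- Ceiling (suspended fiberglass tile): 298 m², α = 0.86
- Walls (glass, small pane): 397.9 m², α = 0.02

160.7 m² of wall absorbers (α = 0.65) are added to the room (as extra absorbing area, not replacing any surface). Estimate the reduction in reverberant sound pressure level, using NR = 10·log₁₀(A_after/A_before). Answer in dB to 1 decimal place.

Total absorption A_before = 298·0.01 + 298·0.86 + 397.9·0.02
  = 2.980 + 256.280 + 7.958 = 267.218 m² sabins.
Added absorption = 160.7 × 0.65 = 104.455 sabins.
A_after = 267.218 + 104.455 = 371.673 sabins.
Reduction = 10 log₁₀(A_after/A_before) = 10 log₁₀(1.3909) = 1.4 dB.

1.4 dB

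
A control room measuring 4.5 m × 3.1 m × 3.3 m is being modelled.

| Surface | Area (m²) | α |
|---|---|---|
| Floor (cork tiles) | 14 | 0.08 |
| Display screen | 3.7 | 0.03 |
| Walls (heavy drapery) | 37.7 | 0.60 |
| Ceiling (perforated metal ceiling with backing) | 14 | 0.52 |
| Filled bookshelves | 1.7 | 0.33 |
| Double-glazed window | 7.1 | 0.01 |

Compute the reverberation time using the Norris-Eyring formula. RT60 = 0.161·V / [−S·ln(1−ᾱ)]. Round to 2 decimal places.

0.18 sec

S = Σ Sᵢ = 78.2 m².
Σ(Sᵢαᵢ) = 14·0.08 + 3.7·0.03 + 37.7·0.60 + 14·0.52 + 1.7·0.33 + 7.1·0.01 = 31.763.
Mean coefficient ᾱ = A/S = 0.4062.
−S·ln(1−ᾱ) = −78.2 × ln(1 − 0.4062) = 40.759.
V = 4.5 × 3.1 × 3.3 = 46.035 m³.
T = 0.161·V/[−S·ln(1−ᾱ)] = 0.161·46.035/40.759 = 0.18 s.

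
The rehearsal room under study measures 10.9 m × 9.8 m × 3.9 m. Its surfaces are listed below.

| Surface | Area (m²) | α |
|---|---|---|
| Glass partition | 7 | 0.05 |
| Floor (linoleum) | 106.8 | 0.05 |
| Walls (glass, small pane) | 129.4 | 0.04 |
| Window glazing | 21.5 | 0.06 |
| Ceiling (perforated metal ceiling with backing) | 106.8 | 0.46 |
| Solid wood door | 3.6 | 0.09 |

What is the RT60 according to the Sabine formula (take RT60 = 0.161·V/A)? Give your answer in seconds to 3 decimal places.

1.089 s

A = Σ Sᵢαᵢ = 7×0.05 + 106.8×0.05 + 129.4×0.04 + 21.5×0.06 + 106.8×0.46 + 3.6×0.09 = 61.608 sabins.
Volume V = 10.9 × 9.8 × 3.9 = 416.598 m³.
Sabine: RT60 = 0.161 × 416.598 / 61.608 = 1.089 s.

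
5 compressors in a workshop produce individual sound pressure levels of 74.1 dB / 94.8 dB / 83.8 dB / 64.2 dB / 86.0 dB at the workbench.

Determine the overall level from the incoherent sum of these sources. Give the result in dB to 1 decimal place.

95.7 dB

Converting to relative power and adding: 10^(74.1/10) + 10^(94.8/10) + 10^(83.8/10) + 10^(64.2/10) + 10^(86.0/10) = 3.686e+09.
L_total = 10·log₁₀(3.686e+09) = 95.7 dB.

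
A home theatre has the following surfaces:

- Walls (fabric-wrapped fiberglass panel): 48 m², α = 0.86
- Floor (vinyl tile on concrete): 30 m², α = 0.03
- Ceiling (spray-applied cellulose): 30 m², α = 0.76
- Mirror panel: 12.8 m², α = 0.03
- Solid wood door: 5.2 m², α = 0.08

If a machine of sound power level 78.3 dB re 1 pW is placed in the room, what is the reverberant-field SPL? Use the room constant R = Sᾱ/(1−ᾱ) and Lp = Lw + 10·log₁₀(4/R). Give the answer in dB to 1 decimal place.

62.9 dB

Σ(Sᵢαᵢ) = 48×0.86 + 30×0.03 + 30×0.76 + 12.8×0.03 + 5.2×0.08 = 65.780; total area S = 126.0 m².
ᾱ = 0.5221, so room constant R = A/(1−ᾱ) = 137.644 m².
Lp = 78.3 + 10·log₁₀(4/137.644) = 78.3 + (-15.37) = 62.9 dB.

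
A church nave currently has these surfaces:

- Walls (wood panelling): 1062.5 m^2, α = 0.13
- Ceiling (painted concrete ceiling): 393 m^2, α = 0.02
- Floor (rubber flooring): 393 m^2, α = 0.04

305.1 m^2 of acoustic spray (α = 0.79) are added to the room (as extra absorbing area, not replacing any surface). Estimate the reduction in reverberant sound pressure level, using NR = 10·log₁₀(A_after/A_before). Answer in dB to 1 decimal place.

4.0 dB

A_before = Σ Sᵢαᵢ = 1062.5×0.13 + 393×0.02 + 393×0.04 = 161.705 sabins.
Treatment contributes 305.1·0.79 = 241.029 sabins.
A_after = 161.705 + 241.029 = 402.734 sabins.
Reduction = 10 log₁₀(A_after/A_before) = 10 log₁₀(2.4905) = 4.0 dB.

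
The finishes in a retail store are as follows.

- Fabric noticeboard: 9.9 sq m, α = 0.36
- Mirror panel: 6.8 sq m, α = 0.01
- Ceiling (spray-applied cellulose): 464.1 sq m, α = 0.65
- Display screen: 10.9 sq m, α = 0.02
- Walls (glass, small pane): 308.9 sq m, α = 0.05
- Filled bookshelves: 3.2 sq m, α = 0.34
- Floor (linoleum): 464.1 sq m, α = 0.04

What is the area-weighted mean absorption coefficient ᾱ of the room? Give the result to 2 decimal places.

0.27

Total surface area S = 1267.9 sq m.
A = 9.9·0.36 + 6.8·0.01 + 464.1·0.65 + 10.9·0.02 + 308.9·0.05 + 3.2·0.34 + 464.1·0.04 = 340.612 sabins.
ᾱ = A/S = 0.27.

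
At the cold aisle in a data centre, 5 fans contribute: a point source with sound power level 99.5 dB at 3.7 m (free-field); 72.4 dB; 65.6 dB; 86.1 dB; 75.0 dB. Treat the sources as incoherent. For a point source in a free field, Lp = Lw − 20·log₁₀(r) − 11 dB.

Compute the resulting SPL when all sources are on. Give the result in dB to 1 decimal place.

87.1 dB

Source at 3.7 m: Lp = 99.5 − 20·log₁₀(3.7) − 11 = 77.1 dB.
Sum in the linear (power) domain: Σ 10^(Lᵢ/10) = 10^(77.1/10) + 10^(72.4/10) + 10^(65.6/10) + 10^(86.1/10) + 10^(75.0/10) = 5.113e+08.
L_total = 10·log₁₀(5.113e+08) = 87.1 dB.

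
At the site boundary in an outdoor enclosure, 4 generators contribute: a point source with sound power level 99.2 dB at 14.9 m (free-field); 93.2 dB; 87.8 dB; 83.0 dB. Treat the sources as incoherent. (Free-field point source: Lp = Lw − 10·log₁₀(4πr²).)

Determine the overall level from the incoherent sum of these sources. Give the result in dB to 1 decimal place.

Source at 14.9 m: Lp = 99.2 − 10·log₁₀(4π·14.9²) = 99.2 − 10·log₁₀(2789.860) = 64.7 dB.
Converting to relative power and adding: 10^(64.7/10) + 10^(93.2/10) + 10^(87.8/10) + 10^(83.0/10) = 2.894e+09.
Combined level = 10 log₁₀(2.894e+09) = 94.6 dB.

94.6 dB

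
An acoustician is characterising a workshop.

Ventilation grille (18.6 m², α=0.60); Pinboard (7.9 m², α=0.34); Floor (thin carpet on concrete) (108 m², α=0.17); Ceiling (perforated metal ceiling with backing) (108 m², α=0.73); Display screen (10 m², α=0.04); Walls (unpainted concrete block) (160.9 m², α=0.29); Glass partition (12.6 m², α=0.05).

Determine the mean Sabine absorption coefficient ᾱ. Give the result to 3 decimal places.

0.373

Total surface area S = 426.0 m².
Σ(Sᵢαᵢ) = 18.6·0.60 + 7.9·0.34 + 108·0.17 + 108·0.73 + 10·0.04 + 160.9·0.29 + 12.6·0.05 = 158.737.
ᾱ = 158.737 / 426.0 = 0.373.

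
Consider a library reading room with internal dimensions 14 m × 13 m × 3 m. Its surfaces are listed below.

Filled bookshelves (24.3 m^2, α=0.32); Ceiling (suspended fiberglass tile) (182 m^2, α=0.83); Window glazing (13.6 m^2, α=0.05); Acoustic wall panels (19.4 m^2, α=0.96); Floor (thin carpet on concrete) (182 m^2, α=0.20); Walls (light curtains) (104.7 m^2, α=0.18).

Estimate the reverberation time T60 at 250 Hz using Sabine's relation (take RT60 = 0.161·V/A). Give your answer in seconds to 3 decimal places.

A = Σ Sᵢαᵢ = 24.3*0.32 + 182*0.83 + 13.6*0.05 + 19.4*0.96 + 182*0.20 + 104.7*0.18 = 233.386 sabins.
Volume V = 14 × 13 × 3 = 546 m³.
Sabine: RT60 = 0.161 × 546 / 233.386 = 0.377 s.

0.377 s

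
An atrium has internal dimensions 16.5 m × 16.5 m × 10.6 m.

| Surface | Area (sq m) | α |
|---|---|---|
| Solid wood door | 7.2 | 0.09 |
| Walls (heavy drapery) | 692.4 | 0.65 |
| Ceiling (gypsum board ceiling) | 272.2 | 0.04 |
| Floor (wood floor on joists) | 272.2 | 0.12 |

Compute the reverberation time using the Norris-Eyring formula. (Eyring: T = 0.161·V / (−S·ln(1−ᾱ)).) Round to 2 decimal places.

0.74 s

Total surface area S = 7.2 + 692.4 + 272.2 + 272.2 = 1244.0 sq m.
Absorption A = 7.2×0.09 + 692.4×0.65 + 272.2×0.04 + 272.2×0.12 = 494.260 sabins.
ᾱ = 494.260 / 1244.0 = 0.3973.
Eyring denominator: −S ln(1−ᾱ) = 629.882.
V = 16.5 × 16.5 × 10.6 = 2885.85 m³.
T = 0.161·V/[−S·ln(1−ᾱ)] = 0.161·2885.85/629.882 = 0.74 s.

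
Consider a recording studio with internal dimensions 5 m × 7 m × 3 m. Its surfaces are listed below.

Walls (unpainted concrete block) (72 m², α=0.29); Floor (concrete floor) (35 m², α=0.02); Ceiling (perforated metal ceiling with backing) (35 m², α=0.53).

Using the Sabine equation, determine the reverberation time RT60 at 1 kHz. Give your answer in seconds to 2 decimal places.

0.42 seconds

Total absorption A = 72×0.29 + 35×0.02 + 35×0.53
  = 20.880 + 0.700 + 18.550 = 40.130 m² sabins.
Volume V = 5 × 7 × 3 = 105 m³.
T = 0.161 V/A = 0.161·105/40.130 = 0.42 s.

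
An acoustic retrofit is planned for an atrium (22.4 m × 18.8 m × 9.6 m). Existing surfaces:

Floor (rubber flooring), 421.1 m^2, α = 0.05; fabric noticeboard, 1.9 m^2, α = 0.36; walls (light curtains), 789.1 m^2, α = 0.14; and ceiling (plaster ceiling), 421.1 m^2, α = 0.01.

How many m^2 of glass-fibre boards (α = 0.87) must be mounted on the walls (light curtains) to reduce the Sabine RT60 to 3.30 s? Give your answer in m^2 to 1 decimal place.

A₁ = Σ Sᵢαᵢ = 421.1*0.05 + 1.9*0.36 + 789.1*0.14 + 421.1*0.01 = 136.424 sabins.
V = 4042.752 m³. Target absorption A₂ = 0.161 × 4042.752 / 3.30 = 197.237 sabins.
ΔA needed = 197.237 − 136.424 = 60.813 sabins.
Each m^2 of panel replacing the walls (light curtains) adds (0.87 − 0.14) = 0.73 sabins.
Area = ΔA/Δα = 60.813/0.73 = 83.3 m^2.

83.3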